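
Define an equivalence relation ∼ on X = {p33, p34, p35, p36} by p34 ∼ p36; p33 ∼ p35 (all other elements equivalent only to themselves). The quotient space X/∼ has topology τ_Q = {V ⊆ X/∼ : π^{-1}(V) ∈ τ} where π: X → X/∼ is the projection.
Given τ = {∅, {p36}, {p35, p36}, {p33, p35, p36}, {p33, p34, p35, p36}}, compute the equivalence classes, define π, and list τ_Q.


X/∼ = {[p33=p35], [p34=p36]}; |τ_Q| = 2.

Equivalence classes: [p33=p35], [p34=p36].
Quotient map π: X → X/∼ sends p33 ↦ [p33=p35], p34 ↦ [p34=p36], p35 ↦ [p33=p35], p36 ↦ [p34=p36].
For each subset V ⊆ X/∼, compute π^{-1}(V) ⊆ X and check whether π^{-1}(V) ∈ τ. V is open in τ_Q iff π^{-1}(V) ∈ τ.
  V = {}: π^{-1}(V) = ∅ ∈ τ ✓.
  V = {[p33=p35]}: π^{-1}(V) = {p33, p35} ∉ τ ✗.
  V = {[p34=p36]}: π^{-1}(V) = {p34, p36} ∉ τ ✗.
  V = {[p33=p35], [p34=p36]}: π^{-1}(V) = {p33, p34, p35, p36} ∈ τ ✓.
Open sets in the quotient: τ_Q = {{}, {[p33=p35], [p34=p36]}} (2 elements).


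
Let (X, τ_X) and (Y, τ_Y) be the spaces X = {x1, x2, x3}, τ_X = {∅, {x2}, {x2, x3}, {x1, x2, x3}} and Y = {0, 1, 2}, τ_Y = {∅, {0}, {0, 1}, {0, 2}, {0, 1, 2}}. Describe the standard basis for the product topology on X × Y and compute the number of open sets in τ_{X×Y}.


Basis B = {∅ × ∅, {x2} × {0}, {x2} × {0, 1}, {x2} × {0, 2}, {x2, x3} × {0}, {x1, x2, x3} × {0}, {x2} × {0, 1, 2}, {x2, x3} × {0, 1}, {x2, x3} × {0, 2}, {x1, x2, x3} × {0, 1}, {x1, x2, x3} × {0, 2}, {x2, x3} × {0, 1, 2}, {x1, x2, x3} × {0, 1, 2}}; |τ_{X×Y}| = 30.

Enumerate products U × V with U ∈ τ_X, V ∈ τ_Y (deduplicated):
  ∅ × ∅ = {} (∅)
  {x2} × {0} = {(x2,0)}
  {x2} × {0, 1} = {(x2,0), (x2,1)}
  {x2} × {0, 2} = {(x2,0), (x2,2)}
  {x2, x3} × {0} = {(x2,0), (x3,0)}
  {x1, x2, x3} × {0} = {(x1,0), (x2,0), (x3,0)}
  {x2} × {0, 1, 2} = {(x2,0), (x2,1), (x2,2)}
  {x2, x3} × {0, 1} = {(x2,0), (x2,1), (x3,0), (x3,1)}
  {x2, x3} × {0, 2} = {(x2,0), (x2,2), (x3,0), (x3,2)}
  {x1, x2, x3} × {0, 1} = {(x1,0), (x1,1), (x2,0), (x2,1), (x3,0), (x3,1)}
  {x1, x2, x3} × {0, 2} = {(x1,0), (x1,2), (x2,0), (x2,2), (x3,0), (x3,2)}
  {x2, x3} × {0, 1, 2} = {(x2,0), (x2,1), (x2,2), (x3,0), (x3,1), (x3,2)}
  {x1, x2, x3} × {0, 1, 2} = {(x1,0), (x1,1), (x1,2), (x2,0), (x2,1), (x2,2), (x3,0), (x3,1), (x3,2)}
These 13 distinct sets form the basis B.
Close under arbitrary unions to get τ_{X×Y}; counting gives |τ_{X×Y}| = 30.


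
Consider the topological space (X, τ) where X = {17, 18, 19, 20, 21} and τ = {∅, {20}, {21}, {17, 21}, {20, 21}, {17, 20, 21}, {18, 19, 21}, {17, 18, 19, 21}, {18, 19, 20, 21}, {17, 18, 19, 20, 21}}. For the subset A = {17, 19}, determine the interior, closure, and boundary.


int(A) = ∅, cl(A) = {17, 18, 19}, ∂A = {17, 18, 19}.

Closed sets in (X, τ) are complements of opens:
  closed(X, τ) = {∅, {17}, {20}, {17, 20}, {18, 19}, {17, 18, 19}, {18, 19, 20}, {17, 18, 19, 20}, {17, 18, 19, 21}, {17, 18, 19, 20, 21}}.
int(A) = ⋃ {U ∈ τ : U ⊆ A}. Opens contained in A: ∅.
Taking the union of these: int(A) = ∅.
cl(A) = ⋂ {C closed : A ⊆ C}. Closed sets containing A: {17, 18, 19}, {17, 18, 19, 20}, {17, 18, 19, 21}, {17, 18, 19, 20, 21}.
Intersecting these: cl(A) = {17, 18, 19}.
∂A = cl(A) ∖ int(A) = {17, 18, 19} ∖ ∅ = {17, 18, 19}.


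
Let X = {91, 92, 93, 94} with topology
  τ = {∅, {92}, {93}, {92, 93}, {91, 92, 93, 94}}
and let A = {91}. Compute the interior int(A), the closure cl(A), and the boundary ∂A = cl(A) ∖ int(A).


int(A) = ∅, cl(A) = {91, 94}, ∂A = {91, 94}.

Closed sets in (X, τ) are complements of opens:
  closed(X, τ) = {∅, {91, 94}, {91, 92, 94}, {91, 93, 94}, {91, 92, 93, 94}}.
int(A) = ⋃ {U ∈ τ : U ⊆ A}. Opens contained in A: ∅.
Taking the union of these: int(A) = ∅.
cl(A) = ⋂ {C closed : A ⊆ C}. Closed sets containing A: {91, 94}, {91, 92, 94}, {91, 93, 94}, {91, 92, 93, 94}.
Intersecting these: cl(A) = {91, 94}.
∂A = cl(A) ∖ int(A) = {91, 94} ∖ ∅ = {91, 94}.


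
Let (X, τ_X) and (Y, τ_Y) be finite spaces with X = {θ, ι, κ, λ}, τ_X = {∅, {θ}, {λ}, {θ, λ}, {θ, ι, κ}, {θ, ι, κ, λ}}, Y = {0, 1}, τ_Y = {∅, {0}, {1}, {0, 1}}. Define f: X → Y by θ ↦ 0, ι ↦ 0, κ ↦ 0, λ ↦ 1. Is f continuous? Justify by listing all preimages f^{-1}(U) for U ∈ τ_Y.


f IS continuous.

Compute f^{-1}(U) for each U ∈ τ_Y:
  U = ∅: f^{-1}(U) = ∅ ∈ τ_X ✓.
  U = {0}: f^{-1}(U) = {θ, ι, κ} ∈ τ_X ✓.
  U = {1}: f^{-1}(U) = {λ} ∈ τ_X ✓.
  U = {0, 1}: f^{-1}(U) = {θ, ι, κ, λ} ∈ τ_X ✓.
Every preimage lies in τ_X, so f IS continuous.


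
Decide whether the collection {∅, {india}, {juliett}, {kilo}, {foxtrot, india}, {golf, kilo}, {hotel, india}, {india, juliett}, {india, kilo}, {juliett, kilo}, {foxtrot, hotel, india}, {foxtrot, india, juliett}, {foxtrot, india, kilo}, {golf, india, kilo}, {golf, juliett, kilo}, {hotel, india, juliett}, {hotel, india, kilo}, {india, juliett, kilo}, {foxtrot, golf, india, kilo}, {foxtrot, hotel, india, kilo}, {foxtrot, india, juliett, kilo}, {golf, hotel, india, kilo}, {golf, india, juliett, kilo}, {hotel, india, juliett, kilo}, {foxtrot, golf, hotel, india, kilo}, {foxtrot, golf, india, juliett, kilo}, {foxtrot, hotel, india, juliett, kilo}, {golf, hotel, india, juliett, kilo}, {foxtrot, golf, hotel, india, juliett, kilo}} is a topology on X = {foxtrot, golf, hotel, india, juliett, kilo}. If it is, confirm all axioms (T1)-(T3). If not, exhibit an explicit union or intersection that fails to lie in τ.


τ is NOT a topology on X.

Axiom (T1): ∅ ∈ τ? Yes; X ∈ τ? Yes.
Axiom (T2/T3): check pairwise unions and intersections of members of τ.
Counterexample for (T2): {juliett} ∪ {foxtrot, hotel, india} = {foxtrot, hotel, india, juliett} ∉ τ. Therefore τ is NOT a topology.


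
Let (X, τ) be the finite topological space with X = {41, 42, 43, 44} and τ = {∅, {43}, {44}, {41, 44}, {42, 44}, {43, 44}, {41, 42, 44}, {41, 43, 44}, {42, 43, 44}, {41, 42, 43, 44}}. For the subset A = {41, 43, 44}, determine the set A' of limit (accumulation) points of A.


A' = {41, 42}

For each x ∈ X, list the open sets U ∈ τ with x ∈ U, then check whether U ∩ (A ∖ {x}) ≠ ∅ for every such U.
  x = 41: opens ∋ x are {41, 44}, {41, 42, 44}, {41, 43, 44}, {41, 42, 43, 44}; each meets A ∖ {41}, so x IS a limit point.
  x = 42: opens ∋ x are {42, 44}, {41, 42, 44}, {42, 43, 44}, {41, 42, 43, 44}; each meets A ∖ {42}, so x IS a limit point.
  x = 43: open {43} ∋ x has {43} ∩ (A ∖ {43}) = ∅, so x is NOT a limit point.
  x = 44: open {44} ∋ x has {44} ∩ (A ∖ {44}) = ∅, so x is NOT a limit point.
Collecting: A' = {41, 42}.


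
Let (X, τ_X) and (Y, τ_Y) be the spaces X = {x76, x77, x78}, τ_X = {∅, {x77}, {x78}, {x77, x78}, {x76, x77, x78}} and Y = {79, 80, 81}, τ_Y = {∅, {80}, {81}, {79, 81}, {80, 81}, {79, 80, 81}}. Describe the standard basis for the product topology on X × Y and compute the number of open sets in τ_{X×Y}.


Basis B = {∅ × ∅, {x77} × {80}, {x77} × {81}, {x78} × {80}, {x78} × {81}, {x77} × {79, 81}, {x77} × {80, 81}, {x77, x78} × {80}, {x77, x78} × {81}, {x78} × {79, 81}, {x78} × {80, 81}, {x76, x77, x78} × {80}, {x76, x77, x78} × {81}, {x77} × {79, 80, 81}, {x78} × {79, 80, 81}, {x77, x78} × {79, 81}, {x77, x78} × {80, 81}, {x76, x77, x78} × {79, 81}, {x76, x77, x78} × {80, 81}, {x77, x78} × {79, 80, 81}, {x76, x77, x78} × {79, 80, 81}}; |τ_{X×Y}| = 70.

Enumerate products U × V with U ∈ τ_X, V ∈ τ_Y (deduplicated):
  ∅ × ∅ = {} (∅)
  {x77} × {80} = {(x77,80)}
  {x77} × {81} = {(x77,81)}
  {x78} × {80} = {(x78,80)}
  {x78} × {81} = {(x78,81)}
  {x77} × {79, 81} = {(x77,79), (x77,81)}
  {x77} × {80, 81} = {(x77,80), (x77,81)}
  {x77, x78} × {80} = {(x77,80), (x78,80)}
  {x77, x78} × {81} = {(x77,81), (x78,81)}
  {x78} × {79, 81} = {(x78,79), (x78,81)}
  {x78} × {80, 81} = {(x78,80), (x78,81)}
  {x76, x77, x78} × {80} = {(x76,80), (x77,80), (x78,80)}
  {x76, x77, x78} × {81} = {(x76,81), (x77,81), (x78,81)}
  {x77} × {79, 80, 81} = {(x77,79), (x77,80), (x77,81)}
  {x78} × {79, 80, 81} = {(x78,79), (x78,80), (x78,81)}
  {x77, x78} × {79, 81} = {(x77,79), (x77,81), (x78,79), (x78,81)}
  {x77, x78} × {80, 81} = {(x77,80), (x77,81), (x78,80), (x78,81)}
  {x76, x77, x78} × {79, 81} = {(x76,79), (x76,81), (x77,79), (x77,81), (x78,79), (x78,81)}
  {x76, x77, x78} × {80, 81} = {(x76,80), (x76,81), (x77,80), (x77,81), (x78,80), (x78,81)}
  {x77, x78} × {79, 80, 81} = {(x77,79), (x77,80), (x77,81), (x78,79), (x78,80), (x78,81)}
  {x76, x77, x78} × {79, 80, 81} = {(x76,79), (x76,80), (x76,81), (x77,79), (x77,80), (x77,81), (x78,79), (x78,80), (x78,81)}
These 21 distinct sets form the basis B.
Close under arbitrary unions to get τ_{X×Y}; counting gives |τ_{X×Y}| = 70.


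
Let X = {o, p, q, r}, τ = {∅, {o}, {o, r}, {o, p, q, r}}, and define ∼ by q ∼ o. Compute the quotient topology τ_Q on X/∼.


X/∼ = {[o=q], [p], [r]}; |τ_Q| = 2.

Equivalence classes: [o=q], [p], [r].
Quotient map π: X → X/∼ sends o ↦ [o=q], p ↦ [p], q ↦ [o=q], r ↦ [r].
For each subset V ⊆ X/∼, compute π^{-1}(V) ⊆ X and check whether π^{-1}(V) ∈ τ. V is open in τ_Q iff π^{-1}(V) ∈ τ.
  V = {}: π^{-1}(V) = ∅ ∈ τ ✓.
  V = {[o=q]}: π^{-1}(V) = {o, q} ∉ τ ✗.
  V = {[p]}: π^{-1}(V) = {p} ∉ τ ✗.
  V = {[o=q], [p]}: π^{-1}(V) = {o, p, q} ∉ τ ✗.
  V = {[r]}: π^{-1}(V) = {r} ∉ τ ✗.
  V = {[o=q], [r]}: π^{-1}(V) = {o, q, r} ∉ τ ✗.
  V = {[p], [r]}: π^{-1}(V) = {p, r} ∉ τ ✗.
  V = {[o=q], [p], [r]}: π^{-1}(V) = {o, p, q, r} ∈ τ ✓.
Open sets in the quotient: τ_Q = {{}, {[o=q], [p], [r]}} (2 elements).


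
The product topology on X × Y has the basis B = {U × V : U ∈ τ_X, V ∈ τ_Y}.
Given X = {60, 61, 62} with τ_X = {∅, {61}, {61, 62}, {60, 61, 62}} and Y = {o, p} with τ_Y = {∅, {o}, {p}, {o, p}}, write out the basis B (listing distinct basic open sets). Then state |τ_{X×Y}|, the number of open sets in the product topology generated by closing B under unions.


Basis B = {∅ × ∅, {61} × {o}, {61} × {p}, {61} × {o, p}, {61, 62} × {o}, {61, 62} × {p}, {60, 61, 62} × {o}, {60, 61, 62} × {p}, {61, 62} × {o, p}, {60, 61, 62} × {o, p}}; |τ_{X×Y}| = 16.

Enumerate products U × V with U ∈ τ_X, V ∈ τ_Y (deduplicated):
  ∅ × ∅ = {} (∅)
  {61} × {o} = {(61,o)}
  {61} × {p} = {(61,p)}
  {61} × {o, p} = {(61,o), (61,p)}
  {61, 62} × {o} = {(61,o), (62,o)}
  {61, 62} × {p} = {(61,p), (62,p)}
  {60, 61, 62} × {o} = {(60,o), (61,o), (62,o)}
  {60, 61, 62} × {p} = {(60,p), (61,p), (62,p)}
  {61, 62} × {o, p} = {(61,o), (61,p), (62,o), (62,p)}
  {60, 61, 62} × {o, p} = {(60,o), (60,p), (61,o), (61,p), (62,o), (62,p)}
These 10 distinct sets form the basis B.
Close under arbitrary unions to get τ_{X×Y}; counting gives |τ_{X×Y}| = 16.


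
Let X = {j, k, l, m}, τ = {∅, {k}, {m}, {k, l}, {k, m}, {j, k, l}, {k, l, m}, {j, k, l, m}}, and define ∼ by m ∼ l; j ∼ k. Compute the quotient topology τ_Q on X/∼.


X/∼ = {[j=k], [l=m]}; |τ_Q| = 2.

Equivalence classes: [j=k], [l=m].
Quotient map π: X → X/∼ sends j ↦ [j=k], k ↦ [j=k], l ↦ [l=m], m ↦ [l=m].
For each subset V ⊆ X/∼, compute π^{-1}(V) ⊆ X and check whether π^{-1}(V) ∈ τ. V is open in τ_Q iff π^{-1}(V) ∈ τ.
  V = {}: π^{-1}(V) = ∅ ∈ τ ✓.
  V = {[j=k]}: π^{-1}(V) = {j, k} ∉ τ ✗.
  V = {[l=m]}: π^{-1}(V) = {l, m} ∉ τ ✗.
  V = {[j=k], [l=m]}: π^{-1}(V) = {j, k, l, m} ∈ τ ✓.
Open sets in the quotient: τ_Q = {{}, {[j=k], [l=m]}} (2 elements).


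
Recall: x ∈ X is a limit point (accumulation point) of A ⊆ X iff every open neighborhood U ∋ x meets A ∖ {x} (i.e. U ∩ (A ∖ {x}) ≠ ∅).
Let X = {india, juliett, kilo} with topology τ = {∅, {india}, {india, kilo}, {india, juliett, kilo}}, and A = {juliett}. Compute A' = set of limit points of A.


A' = ∅

For each x ∈ X, list the open sets U ∈ τ with x ∈ U, then check whether U ∩ (A ∖ {x}) ≠ ∅ for every such U.
  x = india: open {india} ∋ x has {india} ∩ (A ∖ {india}) = ∅, so x is NOT a limit point.
  x = juliett: open {india, juliett, kilo} ∋ x has {india, juliett, kilo} ∩ (A ∖ {juliett}) = ∅, so x is NOT a limit point.
  x = kilo: open {india, kilo} ∋ x has {india, kilo} ∩ (A ∖ {kilo}) = ∅, so x is NOT a limit point.
Collecting: A' = ∅.


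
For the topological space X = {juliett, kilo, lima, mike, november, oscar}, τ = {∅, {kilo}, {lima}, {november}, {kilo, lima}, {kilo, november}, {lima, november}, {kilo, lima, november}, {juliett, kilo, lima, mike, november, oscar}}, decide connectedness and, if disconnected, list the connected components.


(X, τ) is connected.

Find clopen sets (U ∈ τ with X ∖ U ∈ τ):
  U = ∅, X ∖ U = {juliett, kilo, lima, mike, november, oscar} — both open, so U is clopen.
  U = {juliett, kilo, lima, mike, november, oscar}, X ∖ U = ∅ — both open, so U is clopen.
Only trivial clopens (∅ and X) exist, so (X, τ) is connected.
Compute connected components by grouping points that agree on all clopens:
  component: {juliett, kilo, lima, mike, november, oscar}


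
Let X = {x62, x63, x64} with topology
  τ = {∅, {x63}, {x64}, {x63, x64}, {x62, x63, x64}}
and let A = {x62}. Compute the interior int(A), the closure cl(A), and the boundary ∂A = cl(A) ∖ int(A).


int(A) = ∅, cl(A) = {x62}, ∂A = {x62}.

Closed sets in (X, τ) are complements of opens:
  closed(X, τ) = {∅, {x62}, {x62, x63}, {x62, x64}, {x62, x63, x64}}.
int(A) = ⋃ {U ∈ τ : U ⊆ A}. Opens contained in A: ∅.
Taking the union of these: int(A) = ∅.
cl(A) = ⋂ {C closed : A ⊆ C}. Closed sets containing A: {x62}, {x62, x63}, {x62, x64}, {x62, x63, x64}.
Intersecting these: cl(A) = {x62}.
∂A = cl(A) ∖ int(A) = {x62} ∖ ∅ = {x62}.


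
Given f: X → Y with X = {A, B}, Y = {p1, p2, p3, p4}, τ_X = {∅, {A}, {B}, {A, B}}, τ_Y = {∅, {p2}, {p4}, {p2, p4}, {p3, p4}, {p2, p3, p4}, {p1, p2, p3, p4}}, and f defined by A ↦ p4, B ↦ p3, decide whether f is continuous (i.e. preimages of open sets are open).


f IS continuous.

Compute f^{-1}(U) for each U ∈ τ_Y:
  U = ∅: f^{-1}(U) = ∅ ∈ τ_X ✓.
  U = {p2}: f^{-1}(U) = ∅ ∈ τ_X ✓.
  U = {p4}: f^{-1}(U) = {A} ∈ τ_X ✓.
  U = {p2, p4}: f^{-1}(U) = {A} ∈ τ_X ✓.
  U = {p3, p4}: f^{-1}(U) = {A, B} ∈ τ_X ✓.
  U = {p2, p3, p4}: f^{-1}(U) = {A, B} ∈ τ_X ✓.
  U = {p1, p2, p3, p4}: f^{-1}(U) = {A, B} ∈ τ_X ✓.
Every preimage lies in τ_X, so f IS continuous.


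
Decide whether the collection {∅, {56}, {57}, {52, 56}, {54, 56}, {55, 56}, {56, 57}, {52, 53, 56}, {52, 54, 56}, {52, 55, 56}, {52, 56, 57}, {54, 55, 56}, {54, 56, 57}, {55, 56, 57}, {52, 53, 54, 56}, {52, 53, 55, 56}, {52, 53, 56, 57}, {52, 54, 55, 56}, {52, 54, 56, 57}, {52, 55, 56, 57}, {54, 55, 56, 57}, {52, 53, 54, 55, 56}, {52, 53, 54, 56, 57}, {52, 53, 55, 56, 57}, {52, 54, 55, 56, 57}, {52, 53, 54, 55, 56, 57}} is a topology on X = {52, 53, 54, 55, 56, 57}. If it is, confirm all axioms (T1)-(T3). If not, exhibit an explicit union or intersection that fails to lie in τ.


τ IS a topology on X.

Axiom (T1): ∅ ∈ τ? Yes; X ∈ τ? Yes.
Axiom (T2/T3): check pairwise unions and intersections of members of τ.
All pairwise intersections and unions checked — each lies in τ. Therefore τ satisfies (T1), (T2), (T3): it IS a topology on X.


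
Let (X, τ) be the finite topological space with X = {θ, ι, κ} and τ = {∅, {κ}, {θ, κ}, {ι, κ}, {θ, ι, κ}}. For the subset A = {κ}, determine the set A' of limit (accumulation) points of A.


A' = {θ, ι}

For each x ∈ X, list the open sets U ∈ τ with x ∈ U, then check whether U ∩ (A ∖ {x}) ≠ ∅ for every such U.
  x = θ: opens ∋ x are {θ, κ}, {θ, ι, κ}; each meets A ∖ {θ}, so x IS a limit point.
  x = ι: opens ∋ x are {ι, κ}, {θ, ι, κ}; each meets A ∖ {ι}, so x IS a limit point.
  x = κ: open {κ} ∋ x has {κ} ∩ (A ∖ {κ}) = ∅, so x is NOT a limit point.
Collecting: A' = {θ, ι}.


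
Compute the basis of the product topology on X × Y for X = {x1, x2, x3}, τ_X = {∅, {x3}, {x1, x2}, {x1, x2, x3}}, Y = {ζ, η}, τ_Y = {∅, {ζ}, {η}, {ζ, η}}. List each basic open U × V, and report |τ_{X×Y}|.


Basis B = {∅ × ∅, {x3} × {ζ}, {x3} × {η}, {x1, x2} × {ζ}, {x1, x2} × {η}, {x3} × {ζ, η}, {x1, x2, x3} × {ζ}, {x1, x2, x3} × {η}, {x1, x2} × {ζ, η}, {x1, x2, x3} × {ζ, η}}; |τ_{X×Y}| = 16.

Enumerate products U × V with U ∈ τ_X, V ∈ τ_Y (deduplicated):
  ∅ × ∅ = {} (∅)
  {x3} × {ζ} = {(x3,ζ)}
  {x3} × {η} = {(x3,η)}
  {x1, x2} × {ζ} = {(x1,ζ), (x2,ζ)}
  {x1, x2} × {η} = {(x1,η), (x2,η)}
  {x3} × {ζ, η} = {(x3,ζ), (x3,η)}
  {x1, x2, x3} × {ζ} = {(x1,ζ), (x2,ζ), (x3,ζ)}
  {x1, x2, x3} × {η} = {(x1,η), (x2,η), (x3,η)}
  {x1, x2} × {ζ, η} = {(x1,ζ), (x1,η), (x2,ζ), (x2,η)}
  {x1, x2, x3} × {ζ, η} = {(x1,ζ), (x1,η), (x2,ζ), (x2,η), (x3,ζ), (x3,η)}
These 10 distinct sets form the basis B.
Close under arbitrary unions to get τ_{X×Y}; counting gives |τ_{X×Y}| = 16.


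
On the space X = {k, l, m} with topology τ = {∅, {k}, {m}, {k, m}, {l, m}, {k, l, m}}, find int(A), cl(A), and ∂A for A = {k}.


int(A) = {k}, cl(A) = {k}, ∂A = ∅.

Closed sets in (X, τ) are complements of opens:
  closed(X, τ) = {∅, {k}, {l}, {k, l}, {l, m}, {k, l, m}}.
int(A) = ⋃ {U ∈ τ : U ⊆ A}. Opens contained in A: ∅, {k}.
Taking the union of these: int(A) = {k}.
cl(A) = ⋂ {C closed : A ⊆ C}. Closed sets containing A: {k}, {k, l}, {k, l, m}.
Intersecting these: cl(A) = {k}.
∂A = cl(A) ∖ int(A) = {k} ∖ {k} = ∅.


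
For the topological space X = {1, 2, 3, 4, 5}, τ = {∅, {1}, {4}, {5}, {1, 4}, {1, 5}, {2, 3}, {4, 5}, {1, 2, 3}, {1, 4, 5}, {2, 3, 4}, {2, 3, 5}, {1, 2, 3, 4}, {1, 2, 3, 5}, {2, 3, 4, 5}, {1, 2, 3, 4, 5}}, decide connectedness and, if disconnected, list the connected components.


(X, τ) is disconnected; components = [{1}, {4}, {5}, {2, 3}].

Find clopen sets (U ∈ τ with X ∖ U ∈ τ):
  U = ∅, X ∖ U = {1, 2, 3, 4, 5} — both open, so U is clopen.
  U = {1}, X ∖ U = {2, 3, 4, 5} — both open, so U is clopen.
  U = {4}, X ∖ U = {1, 2, 3, 5} — both open, so U is clopen.
  U = {5}, X ∖ U = {1, 2, 3, 4} — both open, so U is clopen.
  U = {1, 4}, X ∖ U = {2, 3, 5} — both open, so U is clopen.
  U = {1, 5}, X ∖ U = {2, 3, 4} — both open, so U is clopen.
  U = {2, 3}, X ∖ U = {1, 4, 5} — both open, so U is clopen.
  U = {4, 5}, X ∖ U = {1, 2, 3} — both open, so U is clopen.
  U = {1, 2, 3}, X ∖ U = {4, 5} — both open, so U is clopen.
  U = {1, 4, 5}, X ∖ U = {2, 3} — both open, so U is clopen.
  U = {2, 3, 4}, X ∖ U = {1, 5} — both open, so U is clopen.
  U = {2, 3, 5}, X ∖ U = {1, 4} — both open, so U is clopen.
  U = {1, 2, 3, 4}, X ∖ U = {5} — both open, so U is clopen.
  U = {1, 2, 3, 5}, X ∖ U = {4} — both open, so U is clopen.
  U = {2, 3, 4, 5}, X ∖ U = {1} — both open, so U is clopen.
  U = {1, 2, 3, 4, 5}, X ∖ U = ∅ — both open, so U is clopen.
Nontrivial clopen(s) exist: e.g. {1, 4}. So (X, τ) is disconnected.
Compute connected components by grouping points that agree on all clopens:
  component: {1}
  component: {4}
  component: {5}
  component: {2, 3}


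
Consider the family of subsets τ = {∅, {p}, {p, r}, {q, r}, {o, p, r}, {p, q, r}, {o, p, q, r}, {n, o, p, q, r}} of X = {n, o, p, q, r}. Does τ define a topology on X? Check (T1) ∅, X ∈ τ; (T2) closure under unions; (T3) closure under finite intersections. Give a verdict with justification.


τ is NOT a topology on X.

Axiom (T1): ∅ ∈ τ? Yes; X ∈ τ? Yes.
Axiom (T2/T3): check pairwise unions and intersections of members of τ.
Counterexample for (T3): {p, r} ∩ {q, r} = {r} ∉ τ. Therefore τ is NOT a topology.


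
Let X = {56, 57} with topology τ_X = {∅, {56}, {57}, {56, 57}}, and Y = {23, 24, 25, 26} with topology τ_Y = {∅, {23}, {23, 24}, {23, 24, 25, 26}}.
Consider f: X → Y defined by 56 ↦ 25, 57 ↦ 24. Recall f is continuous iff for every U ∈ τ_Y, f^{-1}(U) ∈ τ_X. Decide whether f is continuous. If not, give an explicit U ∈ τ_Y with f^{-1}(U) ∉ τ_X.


f IS continuous.

Compute f^{-1}(U) for each U ∈ τ_Y:
  U = ∅: f^{-1}(U) = ∅ ∈ τ_X ✓.
  U = {23}: f^{-1}(U) = ∅ ∈ τ_X ✓.
  U = {23, 24}: f^{-1}(U) = {57} ∈ τ_X ✓.
  U = {23, 24, 25, 26}: f^{-1}(U) = {56, 57} ∈ τ_X ✓.
Every preimage lies in τ_X, so f IS continuous.


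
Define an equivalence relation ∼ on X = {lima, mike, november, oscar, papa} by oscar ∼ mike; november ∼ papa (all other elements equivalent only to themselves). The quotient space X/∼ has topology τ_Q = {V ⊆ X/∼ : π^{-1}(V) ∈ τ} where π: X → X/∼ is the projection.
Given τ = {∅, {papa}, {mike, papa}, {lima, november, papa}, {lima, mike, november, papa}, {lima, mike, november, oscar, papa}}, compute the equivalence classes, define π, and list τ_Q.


X/∼ = {[lima], [mike=oscar], [november=papa]}; |τ_Q| = 3.

Equivalence classes: [lima], [mike=oscar], [november=papa].
Quotient map π: X → X/∼ sends lima ↦ [lima], mike ↦ [mike=oscar], november ↦ [november=papa], oscar ↦ [mike=oscar], papa ↦ [november=papa].
For each subset V ⊆ X/∼, compute π^{-1}(V) ⊆ X and check whether π^{-1}(V) ∈ τ. V is open in τ_Q iff π^{-1}(V) ∈ τ.
  V = {}: π^{-1}(V) = ∅ ∈ τ ✓.
  V = {[lima]}: π^{-1}(V) = {lima} ∉ τ ✗.
  V = {[mike=oscar]}: π^{-1}(V) = {mike, oscar} ∉ τ ✗.
  V = {[lima], [mike=oscar]}: π^{-1}(V) = {lima, mike, oscar} ∉ τ ✗.
  V = {[november=papa]}: π^{-1}(V) = {november, papa} ∉ τ ✗.
  V = {[lima], [november=papa]}: π^{-1}(V) = {lima, november, papa} ∈ τ ✓.
  V = {[mike=oscar], [november=papa]}: π^{-1}(V) = {mike, november, oscar, papa} ∉ τ ✗.
  V = {[lima], [mike=oscar], [november=papa]}: π^{-1}(V) = {lima, mike, november, oscar, papa} ∈ τ ✓.
Open sets in the quotient: τ_Q = {{}, {[lima], [november=papa]}, {[lima], [mike=oscar], [november=papa]}} (3 elements).


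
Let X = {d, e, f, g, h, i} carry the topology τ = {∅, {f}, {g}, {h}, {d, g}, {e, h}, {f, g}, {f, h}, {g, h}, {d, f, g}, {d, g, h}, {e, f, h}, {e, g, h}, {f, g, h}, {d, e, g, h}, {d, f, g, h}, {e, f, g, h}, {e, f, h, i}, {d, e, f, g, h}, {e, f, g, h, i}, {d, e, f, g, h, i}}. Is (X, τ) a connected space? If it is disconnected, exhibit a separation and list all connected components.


(X, τ) is disconnected; components = [{d, g}, {e, f, h, i}].

Find clopen sets (U ∈ τ with X ∖ U ∈ τ):
  U = ∅, X ∖ U = {d, e, f, g, h, i} — both open, so U is clopen.
  U = {d, g}, X ∖ U = {e, f, h, i} — both open, so U is clopen.
  U = {e, f, h, i}, X ∖ U = {d, g} — both open, so U is clopen.
  U = {d, e, f, g, h, i}, X ∖ U = ∅ — both open, so U is clopen.
Nontrivial clopen(s) exist: e.g. {d, g}. So (X, τ) is disconnected.
Compute connected components by grouping points that agree on all clopens:
  component: {d, g}
  component: {e, f, h, i}


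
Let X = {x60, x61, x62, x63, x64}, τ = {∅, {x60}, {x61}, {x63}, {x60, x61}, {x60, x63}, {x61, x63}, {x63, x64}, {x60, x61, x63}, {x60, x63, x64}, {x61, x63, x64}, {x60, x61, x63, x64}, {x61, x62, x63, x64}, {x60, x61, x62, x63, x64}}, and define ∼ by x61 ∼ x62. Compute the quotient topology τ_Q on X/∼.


X/∼ = {[x60], [x61=x62], [x63], [x64]}; |τ_Q| = 8.

Equivalence classes: [x60], [x61=x62], [x63], [x64].
Quotient map π: X → X/∼ sends x60 ↦ [x60], x61 ↦ [x61=x62], x62 ↦ [x61=x62], x63 ↦ [x63], x64 ↦ [x64].
For each subset V ⊆ X/∼, compute π^{-1}(V) ⊆ X and check whether π^{-1}(V) ∈ τ. V is open in τ_Q iff π^{-1}(V) ∈ τ.
  V = {}: π^{-1}(V) = ∅ ∈ τ ✓.
  V = {[x60]}: π^{-1}(V) = {x60} ∈ τ ✓.
  V = {[x61=x62]}: π^{-1}(V) = {x61, x62} ∉ τ ✗.
  V = {[x60], [x61=x62]}: π^{-1}(V) = {x60, x61, x62} ∉ τ ✗.
  V = {[x63]}: π^{-1}(V) = {x63} ∈ τ ✓.
  V = {[x60], [x63]}: π^{-1}(V) = {x60, x63} ∈ τ ✓.
  V = {[x61=x62], [x63]}: π^{-1}(V) = {x61, x62, x63} ∉ τ ✗.
  V = {[x60], [x61=x62], [x63]}: π^{-1}(V) = {x60, x61, x62, x63} ∉ τ ✗.
  V = {[x64]}: π^{-1}(V) = {x64} ∉ τ ✗.
  V = {[x60], [x64]}: π^{-1}(V) = {x60, x64} ∉ τ ✗.
  V = {[x61=x62], [x64]}: π^{-1}(V) = {x61, x62, x64} ∉ τ ✗.
  V = {[x60], [x61=x62], [x64]}: π^{-1}(V) = {x60, x61, x62, x64} ∉ τ ✗.
  V = {[x63], [x64]}: π^{-1}(V) = {x63, x64} ∈ τ ✓.
  V = {[x60], [x63], [x64]}: π^{-1}(V) = {x60, x63, x64} ∈ τ ✓.
  V = {[x61=x62], [x63], [x64]}: π^{-1}(V) = {x61, x62, x63, x64} ∈ τ ✓.
  V = {[x60], [x61=x62], [x63], [x64]}: π^{-1}(V) = {x60, x61, x62, x63, x64} ∈ τ ✓.
Open sets in the quotient: τ_Q = {{}, {[x60]}, {[x63]}, {[x60], [x63]}, {[x63], [x64]}, {[x60], [x63], [x64]}, {[x61=x62], [x63], [x64]}, {[x60], [x61=x62], [x63], [x64]}} (8 elements).


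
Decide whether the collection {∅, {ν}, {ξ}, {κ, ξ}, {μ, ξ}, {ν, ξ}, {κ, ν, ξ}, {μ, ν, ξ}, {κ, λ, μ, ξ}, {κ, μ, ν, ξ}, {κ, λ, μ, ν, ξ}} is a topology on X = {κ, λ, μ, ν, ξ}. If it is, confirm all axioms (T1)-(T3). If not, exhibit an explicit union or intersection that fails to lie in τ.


τ is NOT a topology on X.

Axiom (T1): ∅ ∈ τ? Yes; X ∈ τ? Yes.
Axiom (T2/T3): check pairwise unions and intersections of members of τ.
Counterexample for (T2): {κ, ξ} ∪ {μ, ξ} = {κ, μ, ξ} ∉ τ. Therefore τ is NOT a topology.


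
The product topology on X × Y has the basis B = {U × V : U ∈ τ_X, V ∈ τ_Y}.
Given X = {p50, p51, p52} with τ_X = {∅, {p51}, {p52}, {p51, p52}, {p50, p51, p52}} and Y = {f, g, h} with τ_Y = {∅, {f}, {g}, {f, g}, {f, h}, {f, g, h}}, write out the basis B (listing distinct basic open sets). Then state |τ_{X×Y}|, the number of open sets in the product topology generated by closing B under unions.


Basis B = {∅ × ∅, {p51} × {f}, {p51} × {g}, {p52} × {f}, {p52} × {g}, {p51} × {f, g}, {p51} × {f, h}, {p51, p52} × {f}, {p51, p52} × {g}, {p52} × {f, g}, {p52} × {f, h}, {p50, p51, p52} × {f}, {p50, p51, p52} × {g}, {p51} × {f, g, h}, {p52} × {f, g, h}, {p51, p52} × {f, g}, {p51, p52} × {f, h}, {p50, p51, p52} × {f, g}, {p50, p51, p52} × {f, h}, {p51, p52} × {f, g, h}, {p50, p51, p52} × {f, g, h}}; |τ_{X×Y}| = 70.

Enumerate products U × V with U ∈ τ_X, V ∈ τ_Y (deduplicated):
  ∅ × ∅ = {} (∅)
  {p51} × {f} = {(p51,f)}
  {p51} × {g} = {(p51,g)}
  {p52} × {f} = {(p52,f)}
  {p52} × {g} = {(p52,g)}
  {p51} × {f, g} = {(p51,f), (p51,g)}
  {p51} × {f, h} = {(p51,f), (p51,h)}
  {p51, p52} × {f} = {(p51,f), (p52,f)}
  {p51, p52} × {g} = {(p51,g), (p52,g)}
  {p52} × {f, g} = {(p52,f), (p52,g)}
  {p52} × {f, h} = {(p52,f), (p52,h)}
  {p50, p51, p52} × {f} = {(p50,f), (p51,f), (p52,f)}
  {p50, p51, p52} × {g} = {(p50,g), (p51,g), (p52,g)}
  {p51} × {f, g, h} = {(p51,f), (p51,g), (p51,h)}
  {p52} × {f, g, h} = {(p52,f), (p52,g), (p52,h)}
  {p51, p52} × {f, g} = {(p51,f), (p51,g), (p52,f), (p52,g)}
  {p51, p52} × {f, h} = {(p51,f), (p51,h), (p52,f), (p52,h)}
  {p50, p51, p52} × {f, g} = {(p50,f), (p50,g), (p51,f), (p51,g), (p52,f), (p52,g)}
  {p50, p51, p52} × {f, h} = {(p50,f), (p50,h), (p51,f), (p51,h), (p52,f), (p52,h)}
  {p51, p52} × {f, g, h} = {(p51,f), (p51,g), (p51,h), (p52,f), (p52,g), (p52,h)}
  {p50, p51, p52} × {f, g, h} = {(p50,f), (p50,g), (p50,h), (p51,f), (p51,g), (p51,h), (p52,f), (p52,g), (p52,h)}
These 21 distinct sets form the basis B.
Close under arbitrary unions to get τ_{X×Y}; counting gives |τ_{X×Y}| = 70.


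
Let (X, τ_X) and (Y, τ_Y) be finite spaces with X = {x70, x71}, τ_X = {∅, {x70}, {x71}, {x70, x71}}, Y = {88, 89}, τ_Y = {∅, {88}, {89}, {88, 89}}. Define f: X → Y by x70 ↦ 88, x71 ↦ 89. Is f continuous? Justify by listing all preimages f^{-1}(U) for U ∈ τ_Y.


f IS continuous.

Compute f^{-1}(U) for each U ∈ τ_Y:
  U = ∅: f^{-1}(U) = ∅ ∈ τ_X ✓.
  U = {88}: f^{-1}(U) = {x70} ∈ τ_X ✓.
  U = {89}: f^{-1}(U) = {x71} ∈ τ_X ✓.
  U = {88, 89}: f^{-1}(U) = {x70, x71} ∈ τ_X ✓.
Every preimage lies in τ_X, so f IS continuous.


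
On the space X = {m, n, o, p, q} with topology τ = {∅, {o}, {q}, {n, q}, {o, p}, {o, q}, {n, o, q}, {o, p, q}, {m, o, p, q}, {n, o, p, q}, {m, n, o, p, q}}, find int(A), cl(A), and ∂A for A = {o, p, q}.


int(A) = {o, p, q}, cl(A) = {m, n, o, p, q}, ∂A = {m, n}.

Closed sets in (X, τ) are complements of opens:
  closed(X, τ) = {∅, {m}, {n}, {m, n}, {m, p}, {m, n, p}, {m, n, q}, {m, o, p}, {m, n, o, p}, {m, n, p, q}, {m, n, o, p, q}}.
int(A) = ⋃ {U ∈ τ : U ⊆ A}. Opens contained in A: ∅, {o}, {q}, {o, p}, {o, q}, {o, p, q}.
Taking the union of these: int(A) = {o, p, q}.
cl(A) = ⋂ {C closed : A ⊆ C}. Closed sets containing A: {m, n, o, p, q}.
Intersecting these: cl(A) = {m, n, o, p, q}.
∂A = cl(A) ∖ int(A) = {m, n, o, p, q} ∖ {o, p, q} = {m, n}.


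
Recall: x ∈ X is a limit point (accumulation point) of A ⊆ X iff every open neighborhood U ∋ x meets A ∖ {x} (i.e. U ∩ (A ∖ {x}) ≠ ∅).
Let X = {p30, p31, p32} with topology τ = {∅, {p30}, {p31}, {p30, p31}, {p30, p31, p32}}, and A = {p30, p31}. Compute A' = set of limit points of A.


A' = {p32}

For each x ∈ X, list the open sets U ∈ τ with x ∈ U, then check whether U ∩ (A ∖ {x}) ≠ ∅ for every such U.
  x = p30: open {p30} ∋ x has {p30} ∩ (A ∖ {p30}) = ∅, so x is NOT a limit point.
  x = p31: open {p31} ∋ x has {p31} ∩ (A ∖ {p31}) = ∅, so x is NOT a limit point.
  x = p32: opens ∋ x are {p30, p31, p32}; each meets A ∖ {p32}, so x IS a limit point.
Collecting: A' = {p32}.


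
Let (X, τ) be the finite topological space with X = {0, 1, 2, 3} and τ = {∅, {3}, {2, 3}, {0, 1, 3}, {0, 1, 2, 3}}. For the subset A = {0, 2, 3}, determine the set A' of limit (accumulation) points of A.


A' = {0, 1, 2}

For each x ∈ X, list the open sets U ∈ τ with x ∈ U, then check whether U ∩ (A ∖ {x}) ≠ ∅ for every such U.
  x = 0: opens ∋ x are {0, 1, 3}, {0, 1, 2, 3}; each meets A ∖ {0}, so x IS a limit point.
  x = 1: opens ∋ x are {0, 1, 3}, {0, 1, 2, 3}; each meets A ∖ {1}, so x IS a limit point.
  x = 2: opens ∋ x are {2, 3}, {0, 1, 2, 3}; each meets A ∖ {2}, so x IS a limit point.
  x = 3: open {3} ∋ x has {3} ∩ (A ∖ {3}) = ∅, so x is NOT a limit point.
Collecting: A' = {0, 1, 2}.


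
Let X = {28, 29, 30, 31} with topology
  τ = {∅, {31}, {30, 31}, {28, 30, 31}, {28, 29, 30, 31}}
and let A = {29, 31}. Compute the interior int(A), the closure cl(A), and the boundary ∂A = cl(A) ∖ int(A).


int(A) = {31}, cl(A) = {28, 29, 30, 31}, ∂A = {28, 29, 30}.

Closed sets in (X, τ) are complements of opens:
  closed(X, τ) = {∅, {29}, {28, 29}, {28, 29, 30}, {28, 29, 30, 31}}.
int(A) = ⋃ {U ∈ τ : U ⊆ A}. Opens contained in A: ∅, {31}.
Taking the union of these: int(A) = {31}.
cl(A) = ⋂ {C closed : A ⊆ C}. Closed sets containing A: {28, 29, 30, 31}.
Intersecting these: cl(A) = {28, 29, 30, 31}.
∂A = cl(A) ∖ int(A) = {28, 29, 30, 31} ∖ {31} = {28, 29, 30}.


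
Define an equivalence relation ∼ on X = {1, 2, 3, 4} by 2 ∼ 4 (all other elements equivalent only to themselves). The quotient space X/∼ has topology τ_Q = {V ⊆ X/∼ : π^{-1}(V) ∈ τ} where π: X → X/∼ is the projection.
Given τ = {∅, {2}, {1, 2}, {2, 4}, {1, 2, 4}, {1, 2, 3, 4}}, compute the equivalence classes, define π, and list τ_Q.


X/∼ = {[1], [2=4], [3]}; |τ_Q| = 4.

Equivalence classes: [1], [2=4], [3].
Quotient map π: X → X/∼ sends 1 ↦ [1], 2 ↦ [2=4], 3 ↦ [3], 4 ↦ [2=4].
For each subset V ⊆ X/∼, compute π^{-1}(V) ⊆ X and check whether π^{-1}(V) ∈ τ. V is open in τ_Q iff π^{-1}(V) ∈ τ.
  V = {}: π^{-1}(V) = ∅ ∈ τ ✓.
  V = {[1]}: π^{-1}(V) = {1} ∉ τ ✗.
  V = {[2=4]}: π^{-1}(V) = {2, 4} ∈ τ ✓.
  V = {[1], [2=4]}: π^{-1}(V) = {1, 2, 4} ∈ τ ✓.
  V = {[3]}: π^{-1}(V) = {3} ∉ τ ✗.
  V = {[1], [3]}: π^{-1}(V) = {1, 3} ∉ τ ✗.
  V = {[2=4], [3]}: π^{-1}(V) = {2, 3, 4} ∉ τ ✗.
  V = {[1], [2=4], [3]}: π^{-1}(V) = {1, 2, 3, 4} ∈ τ ✓.
Open sets in the quotient: τ_Q = {{}, {[2=4]}, {[1], [2=4]}, {[1], [2=4], [3]}} (4 elements).


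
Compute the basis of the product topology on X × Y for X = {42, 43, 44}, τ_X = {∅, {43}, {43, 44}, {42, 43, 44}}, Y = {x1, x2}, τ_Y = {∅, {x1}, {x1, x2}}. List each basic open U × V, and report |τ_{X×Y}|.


Basis B = {∅ × ∅, {43} × {x1}, {43} × {x1, x2}, {43, 44} × {x1}, {42, 43, 44} × {x1}, {43, 44} × {x1, x2}, {42, 43, 44} × {x1, x2}}; |τ_{X×Y}| = 10.

Enumerate products U × V with U ∈ τ_X, V ∈ τ_Y (deduplicated):
  ∅ × ∅ = {} (∅)
  {43} × {x1} = {(43,x1)}
  {43} × {x1, x2} = {(43,x1), (43,x2)}
  {43, 44} × {x1} = {(43,x1), (44,x1)}
  {42, 43, 44} × {x1} = {(42,x1), (43,x1), (44,x1)}
  {43, 44} × {x1, x2} = {(43,x1), (43,x2), (44,x1), (44,x2)}
  {42, 43, 44} × {x1, x2} = {(42,x1), (42,x2), (43,x1), (43,x2), (44,x1), (44,x2)}
These 7 distinct sets form the basis B.
Close under arbitrary unions to get τ_{X×Y}; counting gives |τ_{X×Y}| = 10.


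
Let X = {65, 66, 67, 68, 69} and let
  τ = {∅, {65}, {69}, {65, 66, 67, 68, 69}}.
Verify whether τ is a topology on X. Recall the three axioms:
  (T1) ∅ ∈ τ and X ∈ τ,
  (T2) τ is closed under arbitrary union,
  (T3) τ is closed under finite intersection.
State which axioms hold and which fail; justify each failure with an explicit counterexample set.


τ is NOT a topology on X.

Axiom (T1): ∅ ∈ τ? Yes; X ∈ τ? Yes.
Axiom (T2/T3): check pairwise unions and intersections of members of τ.
Counterexample for (T2): {65} ∪ {69} = {65, 69} ∉ τ. Therefore τ is NOT a topology.


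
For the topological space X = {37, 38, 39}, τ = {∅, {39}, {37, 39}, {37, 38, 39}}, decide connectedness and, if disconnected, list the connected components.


(X, τ) is connected.

Find clopen sets (U ∈ τ with X ∖ U ∈ τ):
  U = ∅, X ∖ U = {37, 38, 39} — both open, so U is clopen.
  U = {37, 38, 39}, X ∖ U = ∅ — both open, so U is clopen.
Only trivial clopens (∅ and X) exist, so (X, τ) is connected.
Compute connected components by grouping points that agree on all clopens:
  component: {37, 38, 39}


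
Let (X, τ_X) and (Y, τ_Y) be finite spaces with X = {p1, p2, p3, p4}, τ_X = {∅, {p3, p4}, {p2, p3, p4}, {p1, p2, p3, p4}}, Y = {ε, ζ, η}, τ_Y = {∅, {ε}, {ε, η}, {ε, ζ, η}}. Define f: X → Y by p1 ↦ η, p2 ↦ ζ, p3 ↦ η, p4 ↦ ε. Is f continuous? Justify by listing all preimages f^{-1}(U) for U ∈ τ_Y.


f is NOT continuous.

Compute f^{-1}(U) for each U ∈ τ_Y:
  U = ∅: f^{-1}(U) = ∅ ∈ τ_X ✓.
  U = {ε}: f^{-1}(U) = {p4} ∉ τ_X ✗.
  U = {ε, η}: f^{-1}(U) = {p1, p3, p4} ∉ τ_X ✗.
  U = {ε, ζ, η}: f^{-1}(U) = {p1, p2, p3, p4} ∈ τ_X ✓.
Found U = {ε} with f^{-1}(U) = {p4} not in τ_X. Therefore f is NOT continuous.


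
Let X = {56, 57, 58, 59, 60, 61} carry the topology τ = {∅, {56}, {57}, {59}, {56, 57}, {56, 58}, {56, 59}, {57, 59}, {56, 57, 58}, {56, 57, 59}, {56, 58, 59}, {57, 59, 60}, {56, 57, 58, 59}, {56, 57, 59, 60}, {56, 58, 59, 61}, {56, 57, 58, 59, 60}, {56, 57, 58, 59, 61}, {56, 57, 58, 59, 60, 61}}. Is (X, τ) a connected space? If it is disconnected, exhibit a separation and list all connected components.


(X, τ) is connected.

Find clopen sets (U ∈ τ with X ∖ U ∈ τ):
  U = ∅, X ∖ U = {56, 57, 58, 59, 60, 61} — both open, so U is clopen.
  U = {56, 57, 58, 59, 60, 61}, X ∖ U = ∅ — both open, so U is clopen.
Only trivial clopens (∅ and X) exist, so (X, τ) is connected.
Compute connected components by grouping points that agree on all clopens:
  component: {56, 57, 58, 59, 60, 61}


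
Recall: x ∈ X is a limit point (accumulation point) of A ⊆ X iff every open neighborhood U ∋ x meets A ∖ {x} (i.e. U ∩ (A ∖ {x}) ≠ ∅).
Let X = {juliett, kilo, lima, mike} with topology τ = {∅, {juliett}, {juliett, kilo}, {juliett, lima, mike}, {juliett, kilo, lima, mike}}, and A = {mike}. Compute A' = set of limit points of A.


A' = {lima}

For each x ∈ X, list the open sets U ∈ τ with x ∈ U, then check whether U ∩ (A ∖ {x}) ≠ ∅ for every such U.
  x = juliett: open {juliett} ∋ x has {juliett} ∩ (A ∖ {juliett}) = ∅, so x is NOT a limit point.
  x = kilo: open {juliett, kilo} ∋ x has {juliett, kilo} ∩ (A ∖ {kilo}) = ∅, so x is NOT a limit point.
  x = lima: opens ∋ x are {juliett, lima, mike}, {juliett, kilo, lima, mike}; each meets A ∖ {lima}, so x IS a limit point.
  x = mike: open {juliett, lima, mike} ∋ x has {juliett, lima, mike} ∩ (A ∖ {mike}) = ∅, so x is NOT a limit point.
Collecting: A' = {lima}.


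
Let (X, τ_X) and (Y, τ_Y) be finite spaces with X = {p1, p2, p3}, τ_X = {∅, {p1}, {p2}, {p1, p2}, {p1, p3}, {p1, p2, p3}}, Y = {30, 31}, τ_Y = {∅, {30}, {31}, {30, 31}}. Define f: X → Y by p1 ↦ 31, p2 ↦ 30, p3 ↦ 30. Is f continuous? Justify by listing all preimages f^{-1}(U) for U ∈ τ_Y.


f is NOT continuous.

Compute f^{-1}(U) for each U ∈ τ_Y:
  U = ∅: f^{-1}(U) = ∅ ∈ τ_X ✓.
  U = {30}: f^{-1}(U) = {p2, p3} ∉ τ_X ✗.
  U = {31}: f^{-1}(U) = {p1} ∈ τ_X ✓.
  U = {30, 31}: f^{-1}(U) = {p1, p2, p3} ∈ τ_X ✓.
Found U = {30} with f^{-1}(U) = {p2, p3} not in τ_X. Therefore f is NOT continuous.


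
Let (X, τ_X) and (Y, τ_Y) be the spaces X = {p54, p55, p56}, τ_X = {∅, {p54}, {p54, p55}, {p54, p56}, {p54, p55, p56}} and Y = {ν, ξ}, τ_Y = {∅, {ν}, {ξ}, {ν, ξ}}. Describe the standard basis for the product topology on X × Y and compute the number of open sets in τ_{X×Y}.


Basis B = {∅ × ∅, {p54} × {ν}, {p54} × {ξ}, {p54} × {ν, ξ}, {p54, p55} × {ν}, {p54, p56} × {ν}, {p54, p55} × {ξ}, {p54, p56} × {ξ}, {p54, p55, p56} × {ν}, {p54, p55, p56} × {ξ}, {p54, p55} × {ν, ξ}, {p54, p56} × {ν, ξ}, {p54, p55, p56} × {ν, ξ}}; |τ_{X×Y}| = 25.

Enumerate products U × V with U ∈ τ_X, V ∈ τ_Y (deduplicated):
  ∅ × ∅ = {} (∅)
  {p54} × {ν} = {(p54,ν)}
  {p54} × {ξ} = {(p54,ξ)}
  {p54} × {ν, ξ} = {(p54,ν), (p54,ξ)}
  {p54, p55} × {ν} = {(p54,ν), (p55,ν)}
  {p54, p56} × {ν} = {(p54,ν), (p56,ν)}
  {p54, p55} × {ξ} = {(p54,ξ), (p55,ξ)}
  {p54, p56} × {ξ} = {(p54,ξ), (p56,ξ)}
  {p54, p55, p56} × {ν} = {(p54,ν), (p55,ν), (p56,ν)}
  {p54, p55, p56} × {ξ} = {(p54,ξ), (p55,ξ), (p56,ξ)}
  {p54, p55} × {ν, ξ} = {(p54,ν), (p54,ξ), (p55,ν), (p55,ξ)}
  {p54, p56} × {ν, ξ} = {(p54,ν), (p54,ξ), (p56,ν), (p56,ξ)}
  {p54, p55, p56} × {ν, ξ} = {(p54,ν), (p54,ξ), (p55,ν), (p55,ξ), (p56,ν), (p56,ξ)}
These 13 distinct sets form the basis B.
Close under arbitrary unions to get τ_{X×Y}; counting gives |τ_{X×Y}| = 25.


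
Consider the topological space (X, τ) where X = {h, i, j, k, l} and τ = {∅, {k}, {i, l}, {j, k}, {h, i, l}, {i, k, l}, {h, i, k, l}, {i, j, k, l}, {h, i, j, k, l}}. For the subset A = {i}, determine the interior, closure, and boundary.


int(A) = ∅, cl(A) = {h, i, l}, ∂A = {h, i, l}.

Closed sets in (X, τ) are complements of opens:
  closed(X, τ) = {∅, {h}, {j}, {h, j}, {j, k}, {h, i, l}, {h, j, k}, {h, i, j, l}, {h, i, j, k, l}}.
int(A) = ⋃ {U ∈ τ : U ⊆ A}. Opens contained in A: ∅.
Taking the union of these: int(A) = ∅.
cl(A) = ⋂ {C closed : A ⊆ C}. Closed sets containing A: {h, i, l}, {h, i, j, l}, {h, i, j, k, l}.
Intersecting these: cl(A) = {h, i, l}.
∂A = cl(A) ∖ int(A) = {h, i, l} ∖ ∅ = {h, i, l}.


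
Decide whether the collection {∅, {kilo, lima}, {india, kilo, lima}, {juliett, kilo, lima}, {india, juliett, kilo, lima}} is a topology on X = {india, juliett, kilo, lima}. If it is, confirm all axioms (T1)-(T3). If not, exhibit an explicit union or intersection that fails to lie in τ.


τ IS a topology on X.

Axiom (T1): ∅ ∈ τ? Yes; X ∈ τ? Yes.
Axiom (T2/T3): check pairwise unions and intersections of members of τ.
All pairwise intersections and unions checked — each lies in τ. Therefore τ satisfies (T1), (T2), (T3): it IS a topology on X.
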